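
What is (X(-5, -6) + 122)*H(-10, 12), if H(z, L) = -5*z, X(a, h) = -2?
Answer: 6000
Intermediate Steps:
(X(-5, -6) + 122)*H(-10, 12) = (-2 + 122)*(-5*(-10)) = 120*50 = 6000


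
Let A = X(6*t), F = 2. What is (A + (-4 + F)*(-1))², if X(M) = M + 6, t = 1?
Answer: 196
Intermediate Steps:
X(M) = 6 + M
A = 12 (A = 6 + 6*1 = 6 + 6 = 12)
(A + (-4 + F)*(-1))² = (12 + (-4 + 2)*(-1))² = (12 - 2*(-1))² = (12 + 2)² = 14² = 196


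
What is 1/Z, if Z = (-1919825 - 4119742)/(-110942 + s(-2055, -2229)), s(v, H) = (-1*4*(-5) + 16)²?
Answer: 109646/6039567 ≈ 0.018155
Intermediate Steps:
s(v, H) = 1296 (s(v, H) = (-4*(-5) + 16)² = (20 + 16)² = 36² = 1296)
Z = 6039567/109646 (Z = (-1919825 - 4119742)/(-110942 + 1296) = -6039567/(-109646) = -6039567*(-1/109646) = 6039567/109646 ≈ 55.082)
1/Z = 1/(6039567/109646) = 109646/6039567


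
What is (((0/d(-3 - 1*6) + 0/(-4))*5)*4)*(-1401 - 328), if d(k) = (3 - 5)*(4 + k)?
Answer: 0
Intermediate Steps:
d(k) = -8 - 2*k (d(k) = -2*(4 + k) = -8 - 2*k)
(((0/d(-3 - 1*6) + 0/(-4))*5)*4)*(-1401 - 328) = (((0/(-8 - 2*(-3 - 1*6)) + 0/(-4))*5)*4)*(-1401 - 328) = (((0/(-8 - 2*(-3 - 6)) + 0*(-1/4))*5)*4)*(-1729) = (((0/(-8 - 2*(-9)) + 0)*5)*4)*(-1729) = (((0/(-8 + 18) + 0)*5)*4)*(-1729) = (((0/10 + 0)*5)*4)*(-1729) = (((0*(1/10) + 0)*5)*4)*(-1729) = (((0 + 0)*5)*4)*(-1729) = ((0*5)*4)*(-1729) = (0*4)*(-1729) = 0*(-1729) = 0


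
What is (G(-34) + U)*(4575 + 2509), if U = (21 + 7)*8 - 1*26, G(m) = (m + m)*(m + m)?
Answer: 34159048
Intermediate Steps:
G(m) = 4*m**2 (G(m) = (2*m)*(2*m) = 4*m**2)
U = 198 (U = 28*8 - 26 = 224 - 26 = 198)
(G(-34) + U)*(4575 + 2509) = (4*(-34)**2 + 198)*(4575 + 2509) = (4*1156 + 198)*7084 = (4624 + 198)*7084 = 4822*7084 = 34159048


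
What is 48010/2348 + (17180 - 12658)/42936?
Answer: 258996877/12601716 ≈ 20.553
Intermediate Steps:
48010/2348 + (17180 - 12658)/42936 = 48010*(1/2348) + 4522*(1/42936) = 24005/1174 + 2261/21468 = 258996877/12601716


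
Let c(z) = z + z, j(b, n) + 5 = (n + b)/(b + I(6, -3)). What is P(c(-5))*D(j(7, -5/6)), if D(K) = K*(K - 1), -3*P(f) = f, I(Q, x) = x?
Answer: 44405/864 ≈ 51.395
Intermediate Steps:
j(b, n) = -5 + (b + n)/(-3 + b) (j(b, n) = -5 + (n + b)/(b - 3) = -5 + (b + n)/(-3 + b))
c(z) = 2*z
P(f) = -f/3
D(K) = K*(-1 + K)
P(c(-5))*D(j(7, -5/6)) = (-2*(-5)/3)*(((15 - 5/6 - 4*7)/(-3 + 7))*(-1 + (15 - 5/6 - 4*7)/(-3 + 7))) = (-⅓*(-10))*(((15 - 5*⅙ - 28)/4)*(-1 + (15 - 5*⅙ - 28)/4)) = 10*(((15 - ⅚ - 28)/4)*(-1 + (15 - ⅚ - 28)/4))/3 = 10*(((¼)*(-83/6))*(-1 + (¼)*(-83/6)))/3 = 10*(-83*(-1 - 83/24)/24)/3 = 10*(-83/24*(-107/24))/3 = (10/3)*(8881/576) = 44405/864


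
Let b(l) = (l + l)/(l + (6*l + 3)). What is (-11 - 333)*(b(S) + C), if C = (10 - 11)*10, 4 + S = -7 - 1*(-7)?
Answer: 83248/25 ≈ 3329.9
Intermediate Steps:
S = -4 (S = -4 + (-7 - 1*(-7)) = -4 + (-7 + 7) = -4 + 0 = -4)
C = -10 (C = -1*10 = -10)
b(l) = 2*l/(3 + 7*l) (b(l) = (2*l)/(l + (3 + 6*l)) = (2*l)/(3 + 7*l) = 2*l/(3 + 7*l))
(-11 - 333)*(b(S) + C) = (-11 - 333)*(2*(-4)/(3 + 7*(-4)) - 10) = -344*(2*(-4)/(3 - 28) - 10) = -344*(2*(-4)/(-25) - 10) = -344*(2*(-4)*(-1/25) - 10) = -344*(8/25 - 10) = -344*(-242/25) = 83248/25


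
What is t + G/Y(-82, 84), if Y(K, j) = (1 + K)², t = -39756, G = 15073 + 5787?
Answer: -260818256/6561 ≈ -39753.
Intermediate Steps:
G = 20860
t + G/Y(-82, 84) = -39756 + 20860/((1 - 82)²) = -39756 + 20860/((-81)²) = -39756 + 20860/6561 = -260818256/6561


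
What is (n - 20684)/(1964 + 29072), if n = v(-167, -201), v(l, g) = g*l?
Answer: 12883/31036 ≈ 0.41510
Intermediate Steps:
n = 33567 (n = -201*(-167) = 33567)
(n - 20684)/(1964 + 29072) = (33567 - 20684)/(1964 + 29072) = 12883/31036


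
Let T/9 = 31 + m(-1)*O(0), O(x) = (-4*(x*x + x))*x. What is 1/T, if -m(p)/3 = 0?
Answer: 1/279 ≈ 0.0035842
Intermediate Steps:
O(x) = x*(-4*x - 4*x²) (O(x) = (-4*(x² + x))*x = (-4*(x + x²))*x = (-4*x - 4*x²)*x = x*(-4*x - 4*x²))
m(p) = 0 (m(p) = -3*0 = 0)
T = 279 (T = 9*(31 + 0*(4*0²*(-1 - 1*0))) = 9*(31 + 0*(4*0*(-1 + 0))) = 9*(31 + 0*(4*0*(-1))) = 9*(31 + 0*0) = 9*(31 + 0) = 9*31 = 279)
1/T = 1/279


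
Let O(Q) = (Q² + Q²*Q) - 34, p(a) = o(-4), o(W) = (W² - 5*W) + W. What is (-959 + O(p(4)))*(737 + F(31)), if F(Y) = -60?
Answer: 22204923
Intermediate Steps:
o(W) = W² - 4*W
p(a) = 32 (p(a) = -4*(-4 - 4) = -4*(-8) = 32)
O(Q) = -34 + Q² + Q³ (O(Q) = (Q² + Q³) - 34 = -34 + Q² + Q³)
(-959 + O(p(4)))*(737 + F(31)) = (-959 + (-34 + 32² + 32³))*(737 - 60) = (-959 + (-34 + 1024 + 32768))*677 = (-959 + 33758)*677 = 32799*677 = 22204923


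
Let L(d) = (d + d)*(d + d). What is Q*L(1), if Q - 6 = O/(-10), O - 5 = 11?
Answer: 88/5 ≈ 17.600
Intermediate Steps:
O = 16 (O = 5 + 11 = 16)
L(d) = 4*d² (L(d) = (2*d)*(2*d) = 4*d²)
Q = 22/5 (Q = 6 + 16/(-10) = 6 + 16*(-⅒) = 6 - 8/5 = 22/5 ≈ 4.4000)
Q*L(1) = 22*(4*1²)/5 = 22*(4*1)/5 = (22/5)*4 = 88/5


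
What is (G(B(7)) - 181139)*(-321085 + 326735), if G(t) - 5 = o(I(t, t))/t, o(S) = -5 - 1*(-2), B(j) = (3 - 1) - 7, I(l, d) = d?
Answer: -1023403710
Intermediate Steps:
B(j) = -5 (B(j) = 2 - 7 = -5)
o(S) = -3 (o(S) = -5 + 2 = -3)
G(t) = 5 - 3/t
(G(B(7)) - 181139)*(-321085 + 326735) = ((5 - 3/(-5)) - 181139)*(-321085 + 326735) = ((5 - 3*(-⅕)) - 181139)*5650 = ((5 + ⅗) - 181139)*5650 = (28/5 - 181139)*5650 = -905667/5*5650 = -1023403710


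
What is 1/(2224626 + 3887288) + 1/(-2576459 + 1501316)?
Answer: -5036771/6571181553702 ≈ -7.6649e-7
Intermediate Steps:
1/(2224626 + 3887288) + 1/(-2576459 + 1501316) = 1/6111914 + 1/(-1075143) = 1/6111914 - 1/1075143 = -5036771/6571181553702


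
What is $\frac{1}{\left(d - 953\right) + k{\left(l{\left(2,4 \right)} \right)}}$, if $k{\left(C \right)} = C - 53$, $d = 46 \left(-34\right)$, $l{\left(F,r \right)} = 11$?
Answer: $- \frac{1}{2559} \approx -0.00039078$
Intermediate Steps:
$d = -1564$
$k{\left(C \right)} = -53 + C$
$\frac{1}{\left(d - 953\right) + k{\left(l{\left(2,4 \right)} \right)}} = \frac{1}{\left(-1564 - 953\right) + \left(-53 + 11\right)} = \frac{1}{-2517 - 42} = \frac{1}{-2559} = - \frac{1}{2559}$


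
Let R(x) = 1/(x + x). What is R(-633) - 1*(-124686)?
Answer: 157852475/1266 ≈ 1.2469e+5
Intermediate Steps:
R(x) = 1/(2*x)
R(-633) - 1*(-124686) = (1/2)/(-633) - 1*(-124686) = (1/2)*(-1/633) + 124686 = -1/1266 + 124686 = 157852475/1266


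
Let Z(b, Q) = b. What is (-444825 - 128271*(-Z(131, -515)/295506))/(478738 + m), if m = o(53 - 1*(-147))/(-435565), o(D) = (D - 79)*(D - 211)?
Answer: -19082342638910395/20539786595685102 ≈ -0.92904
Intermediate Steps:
o(D) = (-211 + D)*(-79 + D) (o(D) = (-79 + D)*(-211 + D) = (-211 + D)*(-79 + D))
m = 1331/435565 (m = (16669 + (53 - 1*(-147))² - 290*(53 - 1*(-147)))/(-435565) = (16669 + (53 + 147)² - 290*(53 + 147))*(-1/435565) = (16669 + 200² - 290*200)*(-1/435565) = (16669 + 40000 - 58000)*(-1/435565) = -1331*(-1/435565) = 1331/435565 ≈ 0.0030558)
(-444825 - 128271*(-Z(131, -515)/295506))/(478738 + m) = (-444825 - 128271/((-295506/131)))/(478738 + 1331/435565) = (-444825 - 128271/((-295506*1/131)))/(208521518301/435565) = (-444825 - 128271/(-295506/131))*(435565/208521518301) = (-444825 - 128271*(-131/295506))*(435565/208521518301) = (-444825 + 5601167/98502)*(435565/208521518301) = -43810550983/98502*435565/208521518301 = -19082342638910395/20539786595685102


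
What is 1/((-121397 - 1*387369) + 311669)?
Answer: -1/197097 ≈ -5.0736e-6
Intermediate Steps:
1/((-121397 - 1*387369) + 311669) = 1/((-121397 - 387369) + 311669) = 1/(-508766 + 311669) = 1/(-197097) = -1/197097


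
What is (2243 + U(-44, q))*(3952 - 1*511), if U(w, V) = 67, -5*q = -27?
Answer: 7948710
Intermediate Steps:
q = 27/5 (q = -1/5*(-27) = 27/5 ≈ 5.4000)
(2243 + U(-44, q))*(3952 - 1*511) = (2243 + 67)*(3952 - 1*511) = 2310*(3952 - 511) = 2310*3441 = 7948710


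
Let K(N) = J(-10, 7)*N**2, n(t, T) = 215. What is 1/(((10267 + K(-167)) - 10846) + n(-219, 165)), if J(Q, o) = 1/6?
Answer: 6/25705 ≈ 0.00023342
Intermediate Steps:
J(Q, o) = 1/6
K(N) = N**2/6
1/(((10267 + K(-167)) - 10846) + n(-219, 165)) = 1/(((10267 + (1/6)*(-167)**2) - 10846) + 215) = 1/(((10267 + (1/6)*27889) - 10846) + 215) = 1/(((10267 + 27889/6) - 10846) + 215) = 1/((89491/6 - 10846) + 215) = 1/(24415/6 + 215) = 1/(25705/6) = 6/25705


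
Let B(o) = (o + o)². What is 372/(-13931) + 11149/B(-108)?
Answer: 137960687/649964736 ≈ 0.21226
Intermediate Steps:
B(o) = 4*o² (B(o) = (2*o)² = 4*o²)
372/(-13931) + 11149/B(-108) = 372/(-13931) + 11149/((4*(-108)²)) = 372*(-1/13931) + 11149/((4*11664)) = -372/13931 + 11149/46656 = 137960687/649964736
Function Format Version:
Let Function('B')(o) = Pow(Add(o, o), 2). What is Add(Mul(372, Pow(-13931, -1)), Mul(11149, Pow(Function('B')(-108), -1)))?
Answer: Rational(137960687, 649964736) ≈ 0.21226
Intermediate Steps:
Function('B')(o) = Mul(4, Pow(o, 2)) (Function('B')(o) = Pow(Mul(2, o), 2) = Mul(4, Pow(o, 2)))
Add(Mul(372, Pow(-13931, -1)), Mul(11149, Pow(Function('B')(-108), -1))) = Add(Mul(372, Pow(-13931, -1)), Mul(11149, Pow(Mul(4, Pow(-108, 2)), -1))) = Add(Mul(372, Rational(-1, 13931)), Mul(11149, Pow(Mul(4, 11664), -1))) = Add(Rational(-372, 13931), Mul(11149, Pow(46656, -1))) = Add(Rational(-372, 13931), Mul(11149, Rational(1, 46656))) = Add(Rational(-372, 13931), Rational(11149, 46656)) = Rational(137960687, 649964736)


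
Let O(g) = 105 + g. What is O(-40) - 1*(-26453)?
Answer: 26518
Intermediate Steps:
O(-40) - 1*(-26453) = (105 - 40) - 1*(-26453) = 65 + 26453 = 26518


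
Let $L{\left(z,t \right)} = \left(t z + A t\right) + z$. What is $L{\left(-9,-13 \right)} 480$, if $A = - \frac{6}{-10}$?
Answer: $48096$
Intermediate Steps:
$A = \frac{3}{5}$ ($A = \left(-6\right) \left(- \frac{1}{10}\right) = \frac{3}{5} \approx 0.6$)
$L{\left(z,t \right)} = z + \frac{3 t}{5} + t z$ ($L{\left(z,t \right)} = \left(t z + \frac{3 t}{5}\right) + z = \left(\frac{3 t}{5} + t z\right) + z = z + \frac{3 t}{5} + t z$)
$L{\left(-9,-13 \right)} 480 = \left(-9 + \frac{3}{5} \left(-13\right) - -117\right) 480 = \left(-9 - \frac{39}{5} + 117\right) 480 = \frac{501}{5} \cdot 480 = 48096$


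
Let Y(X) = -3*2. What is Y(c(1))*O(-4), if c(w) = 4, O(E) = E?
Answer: 24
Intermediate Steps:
Y(X) = -6
Y(c(1))*O(-4) = -6*(-4) = 24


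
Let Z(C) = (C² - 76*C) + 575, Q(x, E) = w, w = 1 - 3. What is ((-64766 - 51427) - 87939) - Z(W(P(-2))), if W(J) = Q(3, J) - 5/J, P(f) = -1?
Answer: -204488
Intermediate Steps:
w = -2
Q(x, E) = -2
W(J) = -2 - 5/J
Z(C) = 575 + C² - 76*C
((-64766 - 51427) - 87939) - Z(W(P(-2))) = ((-64766 - 51427) - 87939) - (575 + (-2 - 5/(-1))² - 76*(-2 - 5/(-1))) = (-116193 - 87939) - (575 + (-2 - 5*(-1))² - 76*(-2 - 5*(-1))) = -204132 - (575 + (-2 + 5)² - 76*(-2 + 5)) = -204132 - (575 + 3² - 76*3) = -204132 - (575 + 9 - 228) = -204132 - 1*356 = -204132 - 356 = -204488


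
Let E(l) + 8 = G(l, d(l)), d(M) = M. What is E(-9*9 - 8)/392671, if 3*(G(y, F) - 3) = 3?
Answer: -4/392671 ≈ -1.0187e-5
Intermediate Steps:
G(y, F) = 4 (G(y, F) = 3 + (1/3)*3 = 3 + 1 = 4)
E(l) = -4 (E(l) = -8 + 4 = -4)
E(-9*9 - 8)/392671 = -4/392671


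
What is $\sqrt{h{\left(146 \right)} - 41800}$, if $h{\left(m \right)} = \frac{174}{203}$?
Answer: $\frac{i \sqrt{2048158}}{7} \approx 204.45 i$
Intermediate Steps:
$h{\left(m \right)} = \frac{6}{7}$ ($h{\left(m \right)} = 174 \cdot \frac{1}{203} = \frac{6}{7}$)
$\sqrt{h{\left(146 \right)} - 41800} = \sqrt{\frac{6}{7} - 41800} = \sqrt{- \frac{292594}{7}} = \frac{i \sqrt{2048158}}{7}$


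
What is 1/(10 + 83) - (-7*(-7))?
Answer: -4556/93 ≈ -48.989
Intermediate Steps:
1/(10 + 83) - (-7*(-7)) = 1/93 - 49 = -4556/93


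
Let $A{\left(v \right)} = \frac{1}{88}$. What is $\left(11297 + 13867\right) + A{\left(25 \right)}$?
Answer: $\frac{2214433}{88} \approx 25164.0$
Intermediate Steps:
$A{\left(v \right)} = \frac{1}{88}$
$\left(11297 + 13867\right) + A{\left(25 \right)} = \left(11297 + 13867\right) + \frac{1}{88} = 25164 + \frac{1}{88} = \frac{2214433}{88}$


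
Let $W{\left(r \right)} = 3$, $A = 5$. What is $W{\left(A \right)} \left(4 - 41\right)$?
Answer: $-111$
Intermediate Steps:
$W{\left(A \right)} \left(4 - 41\right) = 3 \left(4 - 41\right) = 3 \left(-37\right) = -111$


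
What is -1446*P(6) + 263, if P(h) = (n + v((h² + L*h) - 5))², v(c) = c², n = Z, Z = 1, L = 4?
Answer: -13240553233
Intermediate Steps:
n = 1
P(h) = (1 + (-5 + h² + 4*h)²)² (P(h) = (1 + ((h² + 4*h) - 5)²)² = (1 + (-5 + h² + 4*h)²)²)
-1446*P(6) + 263 = -1446*(1 + (-5 + 6² + 4*6)²)² + 263 = -1446*(1 + (-5 + 36 + 24)²)² + 263 = -1446*(1 + 55²)² + 263 = -1446*(1 + 3025)² + 263 = -1446*3026² + 263 = -1446*9156676 + 263 = -13240553496 + 263 = -13240553233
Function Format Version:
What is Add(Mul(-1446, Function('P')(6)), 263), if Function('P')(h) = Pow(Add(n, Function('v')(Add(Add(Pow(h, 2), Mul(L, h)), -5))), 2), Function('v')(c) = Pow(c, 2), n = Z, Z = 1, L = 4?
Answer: -13240553233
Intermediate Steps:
n = 1
Function('P')(h) = Pow(Add(1, Pow(Add(-5, Pow(h, 2), Mul(4, h)), 2)), 2) (Function('P')(h) = Pow(Add(1, Pow(Add(Add(Pow(h, 2), Mul(4, h)), -5), 2)), 2) = Pow(Add(1, Pow(Add(-5, Pow(h, 2), Mul(4, h)), 2)), 2))
Add(Mul(-1446, Function('P')(6)), 263) = Add(Mul(-1446, Pow(Add(1, Pow(Add(-5, Pow(6, 2), Mul(4, 6)), 2)), 2)), 263) = Add(Mul(-1446, Pow(Add(1, Pow(Add(-5, 36, 24), 2)), 2)), 263) = Add(Mul(-1446, Pow(Add(1, Pow(55, 2)), 2)), 263) = Add(Mul(-1446, Pow(Add(1, 3025), 2)), 263) = Add(Mul(-1446, Pow(3026, 2)), 263) = Add(Mul(-1446, 9156676), 263) = Add(-13240553496, 263) = -13240553233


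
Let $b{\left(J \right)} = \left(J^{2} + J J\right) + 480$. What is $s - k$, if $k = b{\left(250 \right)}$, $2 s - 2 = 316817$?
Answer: $\frac{65859}{2} \approx 32930.0$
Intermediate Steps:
$s = \frac{316819}{2}$ ($s = 1 + \frac{1}{2} \cdot 316817 = 1 + \frac{316817}{2} = \frac{316819}{2} \approx 1.5841 \cdot 10^{5}$)
$b{\left(J \right)} = 480 + 2 J^{2}$ ($b{\left(J \right)} = \left(J^{2} + J^{2}\right) + 480 = 2 J^{2} + 480 = 480 + 2 J^{2}$)
$k = 125480$ ($k = 480 + 2 \cdot 250^{2} = 480 + 2 \cdot 62500 = 480 + 125000 = 125480$)
$s - k = \frac{316819}{2} - 125480 = \frac{65859}{2}$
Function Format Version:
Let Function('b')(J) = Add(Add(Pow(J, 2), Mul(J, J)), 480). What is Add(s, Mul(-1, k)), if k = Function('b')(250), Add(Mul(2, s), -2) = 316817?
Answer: Rational(65859, 2) ≈ 32930.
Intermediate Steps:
s = Rational(316819, 2) (s = Add(1, Mul(Rational(1, 2), 316817)) = Add(1, Rational(316817, 2)) = Rational(316819, 2) ≈ 1.5841e+5)
Function('b')(J) = Add(480, Mul(2, Pow(J, 2))) (Function('b')(J) = Add(Add(Pow(J, 2), Pow(J, 2)), 480) = Add(Mul(2, Pow(J, 2)), 480) = Add(480, Mul(2, Pow(J, 2))))
k = 125480 (k = Add(480, Mul(2, Pow(250, 2))) = Add(480, Mul(2, 62500)) = Add(480, 125000) = 125480)
Add(s, Mul(-1, k)) = Add(Rational(316819, 2), Mul(-1, 125480)) = Add(Rational(316819, 2), -125480) = Rational(65859, 2)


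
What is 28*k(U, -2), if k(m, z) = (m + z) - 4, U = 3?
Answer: -84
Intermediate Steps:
k(m, z) = -4 + m + z
28*k(U, -2) = 28*(-4 + 3 - 2) = 28*(-3) = -84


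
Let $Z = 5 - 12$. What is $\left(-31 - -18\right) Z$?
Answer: $91$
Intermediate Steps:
$Z = -7$ ($Z = 5 - 12 = -7$)
$\left(-31 - -18\right) Z = \left(-31 - -18\right) \left(-7\right) = \left(-31 + \left(-7 + 25\right)\right) \left(-7\right) = \left(-31 + 18\right) \left(-7\right) = \left(-13\right) \left(-7\right) = 91$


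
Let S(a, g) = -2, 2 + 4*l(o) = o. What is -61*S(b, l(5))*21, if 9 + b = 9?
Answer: 2562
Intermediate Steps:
b = 0 (b = -9 + 9 = 0)
l(o) = -½ + o/4
-61*S(b, l(5))*21 = -61*(-2)*21 = 122*21 = 2562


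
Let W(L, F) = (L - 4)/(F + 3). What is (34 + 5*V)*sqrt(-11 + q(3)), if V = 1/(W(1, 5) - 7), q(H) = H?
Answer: 3932*I*sqrt(2)/59 ≈ 94.249*I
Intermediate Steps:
W(L, F) = (-4 + L)/(3 + F)
V = -8/59 (V = 1/((-4 + 1)/(3 + 5) - 7) = 1/(-3/8 - 7) = 1/(-59/8) = -8/59 ≈ -0.13559)
(34 + 5*V)*sqrt(-11 + q(3)) = (34 + 5*(-8/59))*sqrt(-11 + 3) = (34 - 40/59)*sqrt(-8) = 1966*(2*I*sqrt(2))/59 = 3932*I*sqrt(2)/59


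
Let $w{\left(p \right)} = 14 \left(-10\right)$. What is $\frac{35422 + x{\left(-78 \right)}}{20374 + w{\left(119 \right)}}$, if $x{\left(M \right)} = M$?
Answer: $\frac{17672}{10117} \approx 1.7468$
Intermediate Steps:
$w{\left(p \right)} = -140$
$\frac{35422 + x{\left(-78 \right)}}{20374 + w{\left(119 \right)}} = \frac{35422 - 78}{20374 - 140} = \frac{35344}{20234} = 35344 \cdot \frac{1}{20234} = \frac{17672}{10117}$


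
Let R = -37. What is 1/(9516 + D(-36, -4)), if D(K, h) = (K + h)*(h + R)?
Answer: 1/11156 ≈ 8.9638e-5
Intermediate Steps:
D(K, h) = (-37 + h)*(K + h) (D(K, h) = (K + h)*(h - 37) = (K + h)*(-37 + h) = (-37 + h)*(K + h))
1/(9516 + D(-36, -4)) = 1/(9516 + ((-4)**2 - 37*(-36) - 37*(-4) - 36*(-4))) = 1/(9516 + (16 + 1332 + 148 + 144)) = 1/(9516 + 1640) = 1/11156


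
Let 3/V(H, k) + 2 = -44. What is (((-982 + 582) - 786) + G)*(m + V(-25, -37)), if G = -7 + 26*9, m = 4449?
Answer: -196260309/46 ≈ -4.2665e+6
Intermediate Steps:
V(H, k) = -3/46 (V(H, k) = 3/(-2 - 44) = 3/(-46) = 3*(-1/46) = -3/46)
G = 227 (G = -7 + 234 = 227)
(((-982 + 582) - 786) + G)*(m + V(-25, -37)) = (((-982 + 582) - 786) + 227)*(4449 - 3/46) = ((-400 - 786) + 227)*(204651/46) = (-1186 + 227)*(204651/46) = -959*204651/46 = -196260309/46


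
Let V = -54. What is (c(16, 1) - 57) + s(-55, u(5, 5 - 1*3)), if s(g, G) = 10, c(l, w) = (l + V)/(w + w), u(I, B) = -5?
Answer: -66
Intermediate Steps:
c(l, w) = (-54 + l)/(2*w) (c(l, w) = (l - 54)/(w + w) = (-54 + l)/((2*w)) = (-54 + l)*(1/(2*w)) = (-54 + l)/(2*w))
(c(16, 1) - 57) + s(-55, u(5, 5 - 1*3)) = ((1/2)*(-54 + 16)/1 - 57) + 10 = ((1/2)*1*(-38) - 57) + 10 = (-19 - 57) + 10 = -76 + 10 = -66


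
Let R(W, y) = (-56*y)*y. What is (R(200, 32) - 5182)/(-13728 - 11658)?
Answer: 10421/4231 ≈ 2.4630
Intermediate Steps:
R(W, y) = -56*y²
(R(200, 32) - 5182)/(-13728 - 11658) = (-56*32² - 5182)/(-13728 - 11658) = (-56*1024 - 5182)/(-25386) = (-57344 - 5182)*(-1/25386) = -62526*(-1/25386) = 10421/4231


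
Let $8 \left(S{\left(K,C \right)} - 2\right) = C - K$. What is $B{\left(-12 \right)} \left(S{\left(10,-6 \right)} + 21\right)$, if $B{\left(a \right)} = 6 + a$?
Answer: $-126$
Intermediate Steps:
$S{\left(K,C \right)} = 2 - \frac{K}{8} + \frac{C}{8}$ ($S{\left(K,C \right)} = 2 + \frac{C - K}{8} = 2 + \left(- \frac{K}{8} + \frac{C}{8}\right) = 2 - \frac{K}{8} + \frac{C}{8}$)
$B{\left(-12 \right)} \left(S{\left(10,-6 \right)} + 21\right) = \left(6 - 12\right) \left(\left(2 - \frac{5}{4} + \frac{1}{8} \left(-6\right)\right) + 21\right) = - 6 \left(\left(2 - \frac{5}{4} - \frac{3}{4}\right) + 21\right) = - 6 \left(0 + 21\right) = \left(-6\right) 21 = -126$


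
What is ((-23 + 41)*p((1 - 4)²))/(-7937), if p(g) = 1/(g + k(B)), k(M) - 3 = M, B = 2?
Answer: -9/55559 ≈ -0.00016199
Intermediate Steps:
k(M) = 3 + M
p(g) = 1/(5 + g) (p(g) = 1/(g + (3 + 2)) = 1/(g + 5) = 1/(5 + g))
((-23 + 41)*p((1 - 4)²))/(-7937) = ((-23 + 41)/(5 + (1 - 4)²))/(-7937) = (18/(5 + (-3)²))*(-1/7937) = (18/(5 + 9))*(-1/7937) = (18/14)*(-1/7937) = (18*(1/14))*(-1/7937) = (9/7)*(-1/7937) = -9/55559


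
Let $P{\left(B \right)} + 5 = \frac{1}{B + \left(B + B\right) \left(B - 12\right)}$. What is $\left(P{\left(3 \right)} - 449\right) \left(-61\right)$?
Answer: $\frac{1412455}{51} \approx 27695.0$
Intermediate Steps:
$P{\left(B \right)} = -5 + \frac{1}{B + 2 B \left(-12 + B\right)}$ ($P{\left(B \right)} = -5 + \frac{1}{B + \left(B + B\right) \left(B - 12\right)} = -5 + \frac{1}{B + 2 B \left(-12 + B\right)}$)
$\left(P{\left(3 \right)} - 449\right) \left(-61\right) = \left(\frac{1 - 10 \cdot 3^{2} + 115 \cdot 3}{3 \left(-23 + 2 \cdot 3\right)} - 449\right) \left(-61\right) = \left(\frac{1 - 90 + 345}{3 \left(-23 + 6\right)} - 449\right) \left(-61\right) = \left(\frac{1 - 90 + 345}{3 \left(-17\right)} - 449\right) \left(-61\right) = \left(\frac{1}{3} \left(- \frac{1}{17}\right) 256 - 449\right) \left(-61\right) = \left(- \frac{256}{51} - 449\right) \left(-61\right) = \left(- \frac{23155}{51}\right) \left(-61\right) = \frac{1412455}{51}$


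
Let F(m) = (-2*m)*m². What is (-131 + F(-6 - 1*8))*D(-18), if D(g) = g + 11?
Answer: -37499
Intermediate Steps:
D(g) = 11 + g
F(m) = -2*m³
(-131 + F(-6 - 1*8))*D(-18) = (-131 - 2*(-6 - 1*8)³)*(11 - 18) = (-131 - 2*(-6 - 8)³)*(-7) = (-131 - 2*(-14)³)*(-7) = (-131 - 2*(-2744))*(-7) = (-131 + 5488)*(-7) = 5357*(-7) = -37499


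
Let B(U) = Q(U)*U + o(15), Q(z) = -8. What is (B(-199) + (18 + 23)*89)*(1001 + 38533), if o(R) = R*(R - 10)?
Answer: 210162744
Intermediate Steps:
o(R) = R*(-10 + R)
B(U) = 75 - 8*U (B(U) = -8*U + 15*(-10 + 15) = -8*U + 15*5 = -8*U + 75 = 75 - 8*U)
(B(-199) + (18 + 23)*89)*(1001 + 38533) = ((75 - 8*(-199)) + (18 + 23)*89)*(1001 + 38533) = ((75 + 1592) + 41*89)*39534 = (1667 + 3649)*39534 = 5316*39534 = 210162744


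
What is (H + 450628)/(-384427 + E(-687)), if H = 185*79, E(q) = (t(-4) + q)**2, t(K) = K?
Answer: 155081/31018 ≈ 4.9997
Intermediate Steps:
E(q) = (-4 + q)**2
H = 14615
(H + 450628)/(-384427 + E(-687)) = (14615 + 450628)/(-384427 + (-4 - 687)**2) = 465243/(-384427 + (-691)**2) = 465243/(-384427 + 477481) = 465243/93054 = 465243*(1/93054) = 155081/31018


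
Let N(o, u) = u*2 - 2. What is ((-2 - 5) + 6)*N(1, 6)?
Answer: -10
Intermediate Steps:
N(o, u) = -2 + 2*u (N(o, u) = 2*u - 2 = -2 + 2*u)
((-2 - 5) + 6)*N(1, 6) = ((-2 - 5) + 6)*(-2 + 2*6) = (-7 + 6)*(-2 + 12) = -1*10 = -10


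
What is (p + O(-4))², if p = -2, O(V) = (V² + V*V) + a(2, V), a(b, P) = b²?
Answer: 1156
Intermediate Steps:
O(V) = 4 + 2*V² (O(V) = (V² + V*V) + 2² = (V² + V²) + 4 = 2*V² + 4 = 4 + 2*V²)
(p + O(-4))² = (-2 + (4 + 2*(-4)²))² = (-2 + (4 + 2*16))² = (-2 + (4 + 32))² = (-2 + 36)² = 34² = 1156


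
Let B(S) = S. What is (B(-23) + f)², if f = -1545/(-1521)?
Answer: 124233316/257049 ≈ 483.31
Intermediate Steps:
f = 515/507 (f = -1545*(-1/1521) = 515/507 ≈ 1.0158)
(B(-23) + f)² = (-23 + 515/507)² = (-11146/507)² = 124233316/257049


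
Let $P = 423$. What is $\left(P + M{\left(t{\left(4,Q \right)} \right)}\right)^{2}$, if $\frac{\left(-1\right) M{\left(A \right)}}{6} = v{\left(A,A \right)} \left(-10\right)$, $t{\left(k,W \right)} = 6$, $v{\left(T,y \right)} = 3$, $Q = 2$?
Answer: $363609$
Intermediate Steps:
$M{\left(A \right)} = 180$ ($M{\left(A \right)} = - 6 \cdot 3 \left(-10\right) = \left(-6\right) \left(-30\right) = 180$)
$\left(P + M{\left(t{\left(4,Q \right)} \right)}\right)^{2} = \left(423 + 180\right)^{2} = 603^{2} = 363609$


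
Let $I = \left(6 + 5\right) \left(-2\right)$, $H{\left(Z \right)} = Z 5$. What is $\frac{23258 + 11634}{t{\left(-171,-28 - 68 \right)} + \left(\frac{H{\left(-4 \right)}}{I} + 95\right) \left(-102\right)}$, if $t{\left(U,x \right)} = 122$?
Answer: $- \frac{95953}{26567} \approx -3.6117$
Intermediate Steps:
$H{\left(Z \right)} = 5 Z$
$I = -22$ ($I = 11 \left(-2\right) = -22$)
$\frac{23258 + 11634}{t{\left(-171,-28 - 68 \right)} + \left(\frac{H{\left(-4 \right)}}{I} + 95\right) \left(-102\right)} = \frac{23258 + 11634}{122 + \left(\frac{5 \left(-4\right)}{-22} + 95\right) \left(-102\right)} = \frac{34892}{122 + \left(\left(-20\right) \left(- \frac{1}{22}\right) + 95\right) \left(-102\right)} = \frac{34892}{122 + \left(\frac{10}{11} + 95\right) \left(-102\right)} = \frac{34892}{122 + \frac{1055}{11} \left(-102\right)} = \frac{34892}{122 - \frac{107610}{11}} = \frac{34892}{- \frac{106268}{11}} = 34892 \left(- \frac{11}{106268}\right) = - \frac{95953}{26567}$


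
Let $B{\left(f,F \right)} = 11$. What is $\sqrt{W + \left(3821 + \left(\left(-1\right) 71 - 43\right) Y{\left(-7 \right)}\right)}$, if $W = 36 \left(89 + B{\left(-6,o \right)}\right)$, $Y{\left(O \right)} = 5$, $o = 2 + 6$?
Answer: $\sqrt{6851} \approx 82.771$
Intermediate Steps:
$o = 8$
$W = 3600$ ($W = 36 \left(89 + 11\right) = 36 \cdot 100 = 3600$)
$\sqrt{W + \left(3821 + \left(\left(-1\right) 71 - 43\right) Y{\left(-7 \right)}\right)} = \sqrt{3600 + \left(3821 + \left(\left(-1\right) 71 - 43\right) 5\right)} = \sqrt{3600 + \left(3821 + \left(-71 - 43\right) 5\right)} = \sqrt{3600 + \left(3821 - 570\right)} = \sqrt{3600 + 3251} = \sqrt{6851}$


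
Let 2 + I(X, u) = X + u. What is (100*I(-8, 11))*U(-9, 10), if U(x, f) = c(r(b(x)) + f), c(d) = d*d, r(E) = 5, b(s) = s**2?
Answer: 22500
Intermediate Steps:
I(X, u) = -2 + X + u (I(X, u) = -2 + (X + u) = -2 + X + u)
c(d) = d**2
U(x, f) = (5 + f)**2
(100*I(-8, 11))*U(-9, 10) = (100*(-2 - 8 + 11))*(5 + 10)**2 = (100*1)*15**2 = 100*225 = 22500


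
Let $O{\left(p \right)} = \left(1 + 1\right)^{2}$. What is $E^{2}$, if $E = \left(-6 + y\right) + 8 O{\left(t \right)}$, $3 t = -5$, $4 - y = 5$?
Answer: $625$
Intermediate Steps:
$y = -1$ ($y = 4 - 5 = -1$)
$t = - \frac{5}{3}$ ($t = \frac{1}{3} \left(-5\right) = - \frac{5}{3} \approx -1.6667$)
$O{\left(p \right)} = 4$ ($O{\left(p \right)} = 2^{2} = 4$)
$E = 25$ ($E = \left(-6 - 1\right) + 8 \cdot 4 = -7 + 32 = 25$)
$E^{2} = 25^{2} = 625$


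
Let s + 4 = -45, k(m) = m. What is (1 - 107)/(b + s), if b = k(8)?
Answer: 106/41 ≈ 2.5854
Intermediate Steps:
s = -49 (s = -4 - 45 = -49)
b = 8
(1 - 107)/(b + s) = (1 - 107)/(8 - 49) = -106/(-41) = -106*(-1/41) = 106/41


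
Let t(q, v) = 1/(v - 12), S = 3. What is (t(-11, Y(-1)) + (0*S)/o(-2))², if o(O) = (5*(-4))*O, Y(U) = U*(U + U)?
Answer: 1/100 ≈ 0.010000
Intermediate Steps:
Y(U) = 2*U² (Y(U) = U*(2*U) = 2*U²)
o(O) = -20*O
t(q, v) = 1/(-12 + v)
(t(-11, Y(-1)) + (0*S)/o(-2))² = (1/(-12 + 2*(-1)²) + (0*3)/((-20*(-2))))² = (1/(-12 + 2*1) + 0/40)² = (1/(-12 + 2) + 0*(1/40))² = (1/(-10) + 0)² = (-⅒ + 0)² = (-⅒)² = 1/100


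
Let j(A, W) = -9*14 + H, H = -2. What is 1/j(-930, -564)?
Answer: -1/128 ≈ -0.0078125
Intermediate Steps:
j(A, W) = -128 (j(A, W) = -9*14 - 2 = -126 - 2 = -128)
1/j(-930, -564) = 1/(-128) = -1/128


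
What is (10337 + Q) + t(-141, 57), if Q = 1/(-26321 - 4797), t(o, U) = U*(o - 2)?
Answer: 68023947/31118 ≈ 2186.0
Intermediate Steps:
t(o, U) = U*(-2 + o)
Q = -1/31118 (Q = 1/(-31118) = -1/31118 ≈ -3.2136e-5)
(10337 + Q) + t(-141, 57) = (10337 - 1/31118) + 57*(-2 - 141) = 321666765/31118 + 57*(-143) = 321666765/31118 - 8151 = 68023947/31118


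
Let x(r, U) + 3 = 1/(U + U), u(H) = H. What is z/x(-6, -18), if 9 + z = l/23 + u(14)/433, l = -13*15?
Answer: 6254784/1085531 ≈ 5.7620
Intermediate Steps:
l = -195
z = -173744/9959 (z = -9 + (-195/23 + 14/433) = -9 - 84113/9959 = -173744/9959 ≈ -17.446)
x(r, U) = -3 + 1/(2*U) (x(r, U) = -3 + 1/(U + U) = -3 + 1/(2*U))
z/x(-6, -18) = -173744/(9959*(-3 + (½)/(-18))) = -173744/(9959*(-3 + (½)*(-1/18))) = -173744/(9959*(-3 - 1/36)) = -173744/(9959*(-109/36)) = -173744/9959*(-36/109) = 6254784/1085531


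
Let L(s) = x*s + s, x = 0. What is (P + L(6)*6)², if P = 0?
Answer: 1296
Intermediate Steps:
L(s) = s (L(s) = 0*s + s = 0 + s = s)
(P + L(6)*6)² = (0 + 6*6)² = (0 + 36)² = 36² = 1296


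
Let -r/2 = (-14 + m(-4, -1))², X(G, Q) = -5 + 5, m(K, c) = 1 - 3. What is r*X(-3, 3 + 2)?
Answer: 0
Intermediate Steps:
m(K, c) = -2
X(G, Q) = 0
r = -512 (r = -2*(-14 - 2)² = -2*(-16)² = -2*256 = -512)
r*X(-3, 3 + 2) = -512*0 = 0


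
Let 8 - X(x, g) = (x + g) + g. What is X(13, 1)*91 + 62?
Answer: -575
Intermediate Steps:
X(x, g) = 8 - x - 2*g (X(x, g) = 8 - ((x + g) + g) = 8 - ((g + x) + g) = 8 - (x + 2*g) = 8 + (-x - 2*g) = 8 - x - 2*g)
X(13, 1)*91 + 62 = (8 - 1*13 - 2*1)*91 + 62 = (8 - 13 - 2)*91 + 62 = -7*91 + 62 = -637 + 62 = -575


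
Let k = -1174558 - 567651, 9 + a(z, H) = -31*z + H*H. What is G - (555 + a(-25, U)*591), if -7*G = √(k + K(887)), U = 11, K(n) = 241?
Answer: -524772 - 12*I*√12097/7 ≈ -5.2477e+5 - 188.55*I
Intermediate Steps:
a(z, H) = -9 + H² - 31*z (a(z, H) = -9 + (-31*z + H*H) = -9 + (-31*z + H²) = -9 + (H² - 31*z) = -9 + H² - 31*z)
k = -1742209
G = -12*I*√12097/7 (G = -√(-1742209 + 241)/7 = -12*I*√12097/7 ≈ -188.55*I)
G - (555 + a(-25, U)*591) = -12*I*√12097/7 - (555 + (-9 + 11² - 31*(-25))*591) = -12*I*√12097/7 - (555 + (-9 + 121 + 775)*591) = -12*I*√12097/7 - (555 + 887*591) = -12*I*√12097/7 - (555 + 524217) = -12*I*√12097/7 - 1*524772 = -12*I*√12097/7 - 524772 = -524772 - 12*I*√12097/7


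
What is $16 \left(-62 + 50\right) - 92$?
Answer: $-284$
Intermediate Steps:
$16 \left(-62 + 50\right) - 92 = 16 \left(-12\right) - 92 = -192 - 92 = -284$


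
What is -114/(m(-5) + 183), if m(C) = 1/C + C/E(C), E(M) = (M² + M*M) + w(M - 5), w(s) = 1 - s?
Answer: -34770/55729 ≈ -0.62391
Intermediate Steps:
E(M) = 6 - M + 2*M² (E(M) = (M² + M*M) + (1 - (M - 5)) = (M² + M²) + (1 - (-5 + M)) = 2*M² + (1 + (5 - M)) = 2*M² + (6 - M) = 6 - M + 2*M²)
m(C) = 1/C + C/(6 - C + 2*C²)
-114/(m(-5) + 183) = -114/((6 - 1*(-5) + 3*(-5)²)/((-5)*(6 - 1*(-5) + 2*(-5)²)) + 183) = -114/(-(6 + 5 + 3*25)/(5*(6 + 5 + 2*25)) + 183) = -114/(-(6 + 5 + 75)/(5*(6 + 5 + 50)) + 183) = -114/(-⅕*86/61 + 183) = -114/(-⅕*1/61*86 + 183) = -114/(-86/305 + 183) = -114/(55729/305) = (305/55729)*(-114) = -34770/55729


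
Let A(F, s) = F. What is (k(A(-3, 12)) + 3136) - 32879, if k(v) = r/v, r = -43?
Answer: -89186/3 ≈ -29729.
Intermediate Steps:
k(v) = -43/v
(k(A(-3, 12)) + 3136) - 32879 = (-43/(-3) + 3136) - 32879 = (-43*(-⅓) + 3136) - 32879 = (43/3 + 3136) - 32879 = 9451/3 - 32879 = -89186/3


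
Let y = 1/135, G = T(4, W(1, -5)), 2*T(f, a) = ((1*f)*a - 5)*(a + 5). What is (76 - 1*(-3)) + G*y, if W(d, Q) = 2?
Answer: 7117/90 ≈ 79.078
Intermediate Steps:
T(f, a) = (-5 + a*f)*(5 + a)/2 (T(f, a) = (((1*f)*a - 5)*(a + 5))/2 = ((f*a - 5)*(5 + a))/2 = ((a*f - 5)*(5 + a))/2 = ((-5 + a*f)*(5 + a))/2 = (-5 + a*f)*(5 + a)/2)
G = 21/2 (G = -25/2 - 5/2*2 + (1/2)*4*2**2 + (5/2)*2*4 = -25/2 - 5 + (1/2)*4*4 + 20 = -25/2 - 5 + 8 + 20 = 21/2 ≈ 10.500)
y = 1/135 ≈ 0.0074074
(76 - 1*(-3)) + G*y = (76 - 1*(-3)) + (21/2)*(1/135) = (76 + 3) + 7/90 = 79 + 7/90 = 7117/90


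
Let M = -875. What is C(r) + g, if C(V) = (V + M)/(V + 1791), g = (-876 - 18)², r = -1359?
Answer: 172633859/216 ≈ 7.9923e+5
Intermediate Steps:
g = 799236 (g = (-894)² = 799236)
C(V) = (-875 + V)/(1791 + V) (C(V) = (V - 875)/(V + 1791) = (-875 + V)/(1791 + V))
C(r) + g = (-875 - 1359)/(1791 - 1359) + 799236 = -2234/432 + 799236 = (1/432)*(-2234) + 799236 = -1117/216 + 799236 = 172633859/216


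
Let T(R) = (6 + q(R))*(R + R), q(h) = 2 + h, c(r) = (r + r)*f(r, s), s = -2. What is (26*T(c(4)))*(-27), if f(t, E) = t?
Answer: -1797120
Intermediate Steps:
c(r) = 2*r² (c(r) = (r + r)*r = (2*r)*r = 2*r²)
T(R) = 2*R*(8 + R) (T(R) = (6 + (2 + R))*(R + R) = (8 + R)*(2*R) = 2*R*(8 + R))
(26*T(c(4)))*(-27) = (26*(2*(2*4²)*(8 + 2*4²)))*(-27) = (26*(2*(2*16)*(8 + 2*16)))*(-27) = (26*(2*32*(8 + 32)))*(-27) = (26*(2*32*40))*(-27) = (26*2560)*(-27) = 66560*(-27) = -1797120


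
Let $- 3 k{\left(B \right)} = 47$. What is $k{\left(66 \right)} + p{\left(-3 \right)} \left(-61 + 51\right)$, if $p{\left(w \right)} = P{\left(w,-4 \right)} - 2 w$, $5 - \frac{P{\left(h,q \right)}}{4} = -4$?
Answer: $- \frac{1307}{3} \approx -435.67$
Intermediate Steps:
$P{\left(h,q \right)} = 36$ ($P{\left(h,q \right)} = 20 - -16 = 20 + 16 = 36$)
$k{\left(B \right)} = - \frac{47}{3}$ ($k{\left(B \right)} = \left(- \frac{1}{3}\right) 47 = - \frac{47}{3}$)
$p{\left(w \right)} = 36 - 2 w$
$k{\left(66 \right)} + p{\left(-3 \right)} \left(-61 + 51\right) = - \frac{47}{3} + \left(36 - -6\right) \left(-61 + 51\right) = - \frac{47}{3} + \left(36 + 6\right) \left(-10\right) = - \frac{47}{3} + 42 \left(-10\right) = - \frac{47}{3} - 420 = - \frac{1307}{3}$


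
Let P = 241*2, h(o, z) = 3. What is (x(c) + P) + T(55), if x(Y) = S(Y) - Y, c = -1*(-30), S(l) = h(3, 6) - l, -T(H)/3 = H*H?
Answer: -8650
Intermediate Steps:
T(H) = -3*H**2 (T(H) = -3*H*H = -3*H**2)
P = 482
S(l) = 3 - l
c = 30
x(Y) = 3 - 2*Y (x(Y) = (3 - Y) - Y = 3 - 2*Y)
(x(c) + P) + T(55) = ((3 - 2*30) + 482) - 3*55**2 = ((3 - 60) + 482) - 3*3025 = (-57 + 482) - 9075 = 425 - 9075 = -8650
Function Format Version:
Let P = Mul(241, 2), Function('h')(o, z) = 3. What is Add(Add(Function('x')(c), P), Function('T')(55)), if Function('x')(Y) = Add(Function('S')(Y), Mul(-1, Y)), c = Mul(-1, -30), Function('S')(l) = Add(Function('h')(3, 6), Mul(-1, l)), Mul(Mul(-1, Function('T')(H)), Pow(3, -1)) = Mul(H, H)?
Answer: -8650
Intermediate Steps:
Function('T')(H) = Mul(-3, Pow(H, 2)) (Function('T')(H) = Mul(-3, Mul(H, H)) = Mul(-3, Pow(H, 2)))
P = 482
Function('S')(l) = Add(3, Mul(-1, l))
c = 30
Function('x')(Y) = Add(3, Mul(-2, Y)) (Function('x')(Y) = Add(Add(3, Mul(-1, Y)), Mul(-1, Y)) = Add(3, Mul(-2, Y)))
Add(Add(Function('x')(c), P), Function('T')(55)) = Add(Add(Add(3, Mul(-2, 30)), 482), Mul(-3, Pow(55, 2))) = Add(Add(Add(3, -60), 482), Mul(-3, 3025)) = Add(Add(-57, 482), -9075) = Add(425, -9075) = -8650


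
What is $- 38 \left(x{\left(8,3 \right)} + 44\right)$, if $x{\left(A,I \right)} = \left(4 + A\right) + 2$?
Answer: $-2204$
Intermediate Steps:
$x{\left(A,I \right)} = 6 + A$
$- 38 \left(x{\left(8,3 \right)} + 44\right) = - 38 \left(\left(6 + 8\right) + 44\right) = - 38 \left(14 + 44\right) = \left(-38\right) 58 = -2204$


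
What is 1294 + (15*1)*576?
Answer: 9934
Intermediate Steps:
1294 + (15*1)*576 = 1294 + 15*576 = 1294 + 8640 = 9934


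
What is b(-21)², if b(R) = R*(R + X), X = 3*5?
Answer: 15876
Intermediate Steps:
X = 15
b(R) = R*(15 + R) (b(R) = R*(R + 15) = R*(15 + R))
b(-21)² = (-21*(15 - 21))² = (-21*(-6))² = 126² = 15876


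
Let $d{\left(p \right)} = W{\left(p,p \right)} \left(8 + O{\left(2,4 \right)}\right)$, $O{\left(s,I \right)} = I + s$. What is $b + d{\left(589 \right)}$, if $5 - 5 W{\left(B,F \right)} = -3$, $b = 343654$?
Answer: $\frac{1718382}{5} \approx 3.4368 \cdot 10^{5}$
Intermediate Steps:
$W{\left(B,F \right)} = \frac{8}{5}$ ($W{\left(B,F \right)} = 1 - - \frac{3}{5} = 1 + \frac{3}{5} = \frac{8}{5}$)
$d{\left(p \right)} = \frac{112}{5}$ ($d{\left(p \right)} = \frac{8 \left(8 + \left(4 + 2\right)\right)}{5} = \frac{8 \left(8 + 6\right)}{5} = \frac{8}{5} \cdot 14 = \frac{112}{5}$)
$b + d{\left(589 \right)} = 343654 + \frac{112}{5} = \frac{1718382}{5}$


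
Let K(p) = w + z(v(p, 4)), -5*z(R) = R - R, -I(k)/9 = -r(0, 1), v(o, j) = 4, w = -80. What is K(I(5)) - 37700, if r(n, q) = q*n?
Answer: -37780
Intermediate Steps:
r(n, q) = n*q
I(k) = 0 (I(k) = -(-9)*0*1 = -(-9)*0 = -9*0 = 0)
z(R) = 0 (z(R) = -(R - R)/5 = -⅕*0 = 0)
K(p) = -80 (K(p) = -80 + 0 = -80)
K(I(5)) - 37700 = -80 - 37700 = -37780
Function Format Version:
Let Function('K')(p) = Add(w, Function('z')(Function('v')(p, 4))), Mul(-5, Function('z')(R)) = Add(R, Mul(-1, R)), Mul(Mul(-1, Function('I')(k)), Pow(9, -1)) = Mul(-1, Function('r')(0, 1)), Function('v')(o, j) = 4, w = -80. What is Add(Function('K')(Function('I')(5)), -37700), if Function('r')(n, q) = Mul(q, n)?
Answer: -37780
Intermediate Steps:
Function('r')(n, q) = Mul(n, q)
Function('I')(k) = 0 (Function('I')(k) = Mul(-9, Mul(-1, Mul(0, 1))) = Mul(-9, Mul(-1, 0)) = Mul(-9, 0) = 0)
Function('z')(R) = 0 (Function('z')(R) = Mul(Rational(-1, 5), Add(R, Mul(-1, R))) = Mul(Rational(-1, 5), 0) = 0)
Function('K')(p) = -80 (Function('K')(p) = Add(-80, 0) = -80)
Add(Function('K')(Function('I')(5)), -37700) = Add(-80, -37700) = -37780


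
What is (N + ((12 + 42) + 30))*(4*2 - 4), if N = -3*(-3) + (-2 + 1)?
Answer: 368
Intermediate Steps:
N = 8 (N = 9 - 1 = 8)
(N + ((12 + 42) + 30))*(4*2 - 4) = (8 + ((12 + 42) + 30))*(4*2 - 4) = (8 + (54 + 30))*(8 - 4) = (8 + 84)*4 = 92*4 = 368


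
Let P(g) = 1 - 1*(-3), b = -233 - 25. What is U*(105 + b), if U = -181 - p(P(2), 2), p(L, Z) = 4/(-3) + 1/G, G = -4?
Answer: 109803/4 ≈ 27451.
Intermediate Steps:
b = -258
P(g) = 4 (P(g) = 1 + 3 = 4)
p(L, Z) = -19/12 (p(L, Z) = 4/(-3) + 1/(-4) = 4*(-1/3) + 1*(-1/4) = -4/3 - 1/4 = -19/12)
U = -2153/12 (U = -181 - 1*(-19/12) = -181 + 19/12 = -2153/12 ≈ -179.42)
U*(105 + b) = -2153*(105 - 258)/12 = -2153/12*(-153) = 109803/4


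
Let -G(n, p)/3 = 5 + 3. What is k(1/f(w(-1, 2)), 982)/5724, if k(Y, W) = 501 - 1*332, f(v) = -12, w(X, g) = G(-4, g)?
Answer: 169/5724 ≈ 0.029525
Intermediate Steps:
G(n, p) = -24 (G(n, p) = -3*(5 + 3) = -3*8 = -24)
w(X, g) = -24
k(Y, W) = 169 (k(Y, W) = 501 - 332 = 169)
k(1/f(w(-1, 2)), 982)/5724 = 169/5724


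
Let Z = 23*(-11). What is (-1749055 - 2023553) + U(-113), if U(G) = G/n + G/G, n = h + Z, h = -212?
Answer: -1754262142/465 ≈ -3.7726e+6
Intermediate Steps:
Z = -253
n = -465 (n = -212 - 253 = -465)
U(G) = 1 - G/465 (U(G) = G/(-465) + G/G = G*(-1/465) + 1 = -G/465 + 1 = 1 - G/465)
(-1749055 - 2023553) + U(-113) = (-1749055 - 2023553) + (1 - 1/465*(-113)) = -3772608 + (1 + 113/465) = -3772608 + 578/465 = -1754262142/465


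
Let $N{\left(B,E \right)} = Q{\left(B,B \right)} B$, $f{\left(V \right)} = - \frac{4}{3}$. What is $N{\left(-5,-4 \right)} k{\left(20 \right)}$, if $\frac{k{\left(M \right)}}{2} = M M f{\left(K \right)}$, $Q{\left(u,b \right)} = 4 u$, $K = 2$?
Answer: $- \frac{320000}{3} \approx -1.0667 \cdot 10^{5}$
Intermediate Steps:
$f{\left(V \right)} = - \frac{4}{3}$ ($f{\left(V \right)} = \left(-4\right) \frac{1}{3} = - \frac{4}{3}$)
$N{\left(B,E \right)} = 4 B^{2}$ ($N{\left(B,E \right)} = 4 B B = 4 B^{2}$)
$k{\left(M \right)} = - \frac{8 M^{2}}{3}$ ($k{\left(M \right)} = 2 M M \left(- \frac{4}{3}\right) = 2 M^{2} \left(- \frac{4}{3}\right) = 2 \left(- \frac{4 M^{2}}{3}\right) = - \frac{8 M^{2}}{3}$)
$N{\left(-5,-4 \right)} k{\left(20 \right)} = 4 \left(-5\right)^{2} \left(- \frac{8 \cdot 20^{2}}{3}\right) = 4 \cdot 25 \left(\left(- \frac{8}{3}\right) 400\right) = 100 \left(- \frac{3200}{3}\right) = - \frac{320000}{3}$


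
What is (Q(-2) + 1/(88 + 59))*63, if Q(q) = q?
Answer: -879/7 ≈ -125.57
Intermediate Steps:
(Q(-2) + 1/(88 + 59))*63 = (-2 + 1/(88 + 59))*63 = (-2 + 1/147)*63 = -293/147*63 = -879/7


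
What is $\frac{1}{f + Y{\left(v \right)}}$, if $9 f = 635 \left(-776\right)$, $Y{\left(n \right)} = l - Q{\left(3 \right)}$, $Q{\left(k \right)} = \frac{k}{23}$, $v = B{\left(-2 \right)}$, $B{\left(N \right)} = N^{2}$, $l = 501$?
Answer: $- \frac{207}{11229800} \approx -1.8433 \cdot 10^{-5}$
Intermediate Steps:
$v = 4$ ($v = \left(-2\right)^{2} = 4$)
$Q{\left(k \right)} = \frac{k}{23}$ ($Q{\left(k \right)} = k \frac{1}{23} = \frac{k}{23}$)
$Y{\left(n \right)} = \frac{11520}{23}$ ($Y{\left(n \right)} = 501 - \frac{1}{23} \cdot 3 = 501 - \frac{3}{23} = \frac{11520}{23}$)
$f = - \frac{492760}{9}$ ($f = \frac{635 \left(-776\right)}{9} = \frac{1}{9} \left(-492760\right) = - \frac{492760}{9} \approx -54751.0$)
$\frac{1}{f + Y{\left(v \right)}} = \frac{1}{- \frac{492760}{9} + \frac{11520}{23}} = \frac{1}{- \frac{11229800}{207}} = - \frac{207}{11229800}$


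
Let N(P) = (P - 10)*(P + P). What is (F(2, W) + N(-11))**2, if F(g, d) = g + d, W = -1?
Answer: 214369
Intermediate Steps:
N(P) = 2*P*(-10 + P) (N(P) = (-10 + P)*(2*P) = 2*P*(-10 + P))
F(g, d) = d + g
(F(2, W) + N(-11))**2 = ((-1 + 2) + 2*(-11)*(-10 - 11))**2 = (1 + 2*(-11)*(-21))**2 = (1 + 462)**2 = 463**2 = 214369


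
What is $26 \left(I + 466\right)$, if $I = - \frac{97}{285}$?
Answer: $\frac{3450538}{285} \approx 12107.0$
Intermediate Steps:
$I = - \frac{97}{285}$ ($I = \left(-97\right) \frac{1}{285} = - \frac{97}{285} \approx -0.34035$)
$26 \left(I + 466\right) = 26 \left(- \frac{97}{285} + 466\right) = 26 \cdot \frac{132713}{285} = \frac{3450538}{285}$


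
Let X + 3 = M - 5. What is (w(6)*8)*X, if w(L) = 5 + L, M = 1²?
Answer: -616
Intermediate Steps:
M = 1
X = -7 (X = -3 + (1 - 5) = -3 - 4 = -7)
(w(6)*8)*X = ((5 + 6)*8)*(-7) = (11*8)*(-7) = 88*(-7) = -616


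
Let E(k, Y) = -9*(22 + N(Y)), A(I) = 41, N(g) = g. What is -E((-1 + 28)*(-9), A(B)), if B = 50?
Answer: 567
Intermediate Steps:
E(k, Y) = -198 - 9*Y (E(k, Y) = -9*(22 + Y) = -198 - 9*Y)
-E((-1 + 28)*(-9), A(B)) = -(-198 - 9*41) = -(-198 - 369) = -1*(-567) = 567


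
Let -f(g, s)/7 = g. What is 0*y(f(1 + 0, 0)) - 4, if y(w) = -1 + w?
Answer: -4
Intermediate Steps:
f(g, s) = -7*g
0*y(f(1 + 0, 0)) - 4 = 0*(-1 - 7*(1 + 0)) - 4 = 0*(-1 - 7*1) - 4 = 0*(-1 - 7) - 4 = 0*(-8) - 4 = 0 - 4 = -4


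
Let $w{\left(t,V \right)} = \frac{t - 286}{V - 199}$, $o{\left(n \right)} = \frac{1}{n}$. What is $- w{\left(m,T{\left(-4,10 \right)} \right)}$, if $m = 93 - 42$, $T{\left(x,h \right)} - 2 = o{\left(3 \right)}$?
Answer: $- \frac{141}{118} \approx -1.1949$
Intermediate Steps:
$T{\left(x,h \right)} = \frac{7}{3}$ ($T{\left(x,h \right)} = 2 + \frac{1}{3} = \frac{7}{3}$)
$m = 51$ ($m = 93 - 42 = 51$)
$w{\left(t,V \right)} = \frac{-286 + t}{-199 + V}$
$- w{\left(m,T{\left(-4,10 \right)} \right)} = - \frac{-286 + 51}{-199 + \frac{7}{3}} = - \frac{-235}{- \frac{590}{3}} = - \frac{\left(-3\right) \left(-235\right)}{590} = \left(-1\right) \frac{141}{118} = - \frac{141}{118}$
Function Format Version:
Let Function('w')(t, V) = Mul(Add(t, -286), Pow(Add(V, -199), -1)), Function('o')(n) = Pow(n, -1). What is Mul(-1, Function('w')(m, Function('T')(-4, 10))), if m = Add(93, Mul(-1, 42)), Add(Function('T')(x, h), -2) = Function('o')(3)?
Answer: Rational(-141, 118) ≈ -1.1949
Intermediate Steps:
Function('T')(x, h) = Rational(7, 3) (Function('T')(x, h) = Add(2, Pow(3, -1)) = Add(2, Rational(1, 3)) = Rational(7, 3))
m = 51 (m = Add(93, -42) = 51)
Function('w')(t, V) = Mul(Pow(Add(-199, V), -1), Add(-286, t)) (Function('w')(t, V) = Mul(Add(-286, t), Pow(Add(-199, V), -1)) = Mul(Pow(Add(-199, V), -1), Add(-286, t)))
Mul(-1, Function('w')(m, Function('T')(-4, 10))) = Mul(-1, Mul(Pow(Add(-199, Rational(7, 3)), -1), Add(-286, 51))) = Mul(-1, Mul(Pow(Rational(-590, 3), -1), -235)) = Mul(-1, Mul(Rational(-3, 590), -235)) = Mul(-1, Rational(141, 118)) = Rational(-141, 118)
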